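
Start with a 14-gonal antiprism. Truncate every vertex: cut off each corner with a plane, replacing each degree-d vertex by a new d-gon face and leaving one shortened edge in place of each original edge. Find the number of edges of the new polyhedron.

168

The base solid has V = 28, E = 56, F = 30.
Truncation replaces each original edge-end by a new vertex, so V′ = 2E = 112.
Each original edge survives, and each old vertex of degree d contributes d new edges; summing degrees gives Σd = 2E, so E′ = E + 2E = 3E = 168.
Each original face survives and each original vertex becomes one new face: F′ = F + V = 58.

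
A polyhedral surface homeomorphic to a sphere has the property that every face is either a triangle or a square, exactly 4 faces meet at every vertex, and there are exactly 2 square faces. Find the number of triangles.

Let x be the number of triangles; then F = 2 + x.
Edge–face incidences: 2E = 4·2 + 3·x = 8 + 3x.
Every vertex has degree 4, so 4V = 2E.
Euler: V − E + F = 2 ⇒ (2E)/4 − E + (2 + x) = 2.
Multiply by 8: 2·(2E) − 4·(2E) + 8·(2 + x) = 16, i.e. 16 + 8x − 2·(8 + 3x) = 16.
Collecting terms: 2x = 16, so x = 8.
Then 2E = 8 + 3·8 = 32, so E = 16, V = 2E/4 = 8, F = 2 + 8 = 10.

8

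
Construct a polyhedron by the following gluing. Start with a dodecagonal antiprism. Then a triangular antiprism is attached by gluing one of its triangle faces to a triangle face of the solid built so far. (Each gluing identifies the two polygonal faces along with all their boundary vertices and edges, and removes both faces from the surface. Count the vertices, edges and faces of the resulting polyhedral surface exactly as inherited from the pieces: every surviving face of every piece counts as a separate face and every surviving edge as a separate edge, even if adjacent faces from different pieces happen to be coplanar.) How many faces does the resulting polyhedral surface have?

A dodecagonal antiprism: V=24, E=48, F=26.
Attach a triangular antiprism (V=6, E=12, F=8) along a 3-gon: merge 3 vertices and 3 edges, delete both glued faces → V=27, E=57, F=32.
Check: V − E + F = 27 − 57 + 32 = 2.

32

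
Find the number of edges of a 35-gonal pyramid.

A pyramid on an n-gon base has one n-gon and n triangles: V = 35 + 1 = 36, E = 2·35 = 70, F = 35 + 1 = 36.

70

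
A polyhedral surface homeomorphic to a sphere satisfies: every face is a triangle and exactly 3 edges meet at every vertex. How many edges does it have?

6

Each face has 3 edges and each edge borders two faces, so 2E = 3F.
Each vertex has degree 3, so 3V = 2E and hence V = 3F/3.
Euler: V − E + F = 2 ⇒ (3F/3) − (3F/2) + F = 2.
Multiply by 6: (6 − 9 + 6)F = 12, i.e. 3F = 12.
So F = 4, E = 3·4/2 = 6, V = 3·4/3 = 4.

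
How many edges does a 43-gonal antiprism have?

An antiprism on an n-gon has two n-gon caps and 2n triangles: V = 2·43 = 86, E = 4·43 = 172, F = 2·43 + 2 = 88.

172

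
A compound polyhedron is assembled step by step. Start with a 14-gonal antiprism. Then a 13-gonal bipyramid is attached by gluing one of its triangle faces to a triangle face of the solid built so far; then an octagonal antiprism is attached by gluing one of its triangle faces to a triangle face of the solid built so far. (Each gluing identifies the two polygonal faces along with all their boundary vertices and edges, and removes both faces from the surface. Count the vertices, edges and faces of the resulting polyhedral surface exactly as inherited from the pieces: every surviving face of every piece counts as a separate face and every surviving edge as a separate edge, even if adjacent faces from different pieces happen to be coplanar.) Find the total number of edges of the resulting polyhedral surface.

121

A 14-gonal antiprism: V=28, E=56, F=30.
Attach a 13-gonal bipyramid (V=15, E=39, F=26) along a 3-gon: merge 3 vertices and 3 edges, delete both glued faces → V=40, E=92, F=54.
Attach an octagonal antiprism (V=16, E=32, F=18) along a 3-gon: merge 3 vertices and 3 edges, delete both glued faces → V=53, E=121, F=70.
Check: V − E + F = 53 − 121 + 70 = 2.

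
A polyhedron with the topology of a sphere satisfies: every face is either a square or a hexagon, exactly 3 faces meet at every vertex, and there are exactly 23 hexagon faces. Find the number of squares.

6

Let x be the number of squares; then F = 23 + x.
Edge–face incidences: 2E = 6·23 + 4·x = 138 + 4x.
Every vertex has degree 3, so 3V = 2E.
Euler: V − E + F = 2 ⇒ (2E)/3 − E + (23 + x) = 2.
Multiply by 6: 2·(2E) − 3·(2E) + 6·(23 + x) = 12, i.e. 138 + 6x − (138 + 4x) = 12.
Collecting terms: 2x = 12, so x = 6.
Then 2E = 138 + 4·6 = 162, so E = 81, V = 2E/3 = 54, F = 23 + 6 = 29.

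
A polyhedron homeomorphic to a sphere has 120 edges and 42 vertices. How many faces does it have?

Here V − E + F = 2.
F = 2 − V + E = 2 − 42 + 120 = 80.

80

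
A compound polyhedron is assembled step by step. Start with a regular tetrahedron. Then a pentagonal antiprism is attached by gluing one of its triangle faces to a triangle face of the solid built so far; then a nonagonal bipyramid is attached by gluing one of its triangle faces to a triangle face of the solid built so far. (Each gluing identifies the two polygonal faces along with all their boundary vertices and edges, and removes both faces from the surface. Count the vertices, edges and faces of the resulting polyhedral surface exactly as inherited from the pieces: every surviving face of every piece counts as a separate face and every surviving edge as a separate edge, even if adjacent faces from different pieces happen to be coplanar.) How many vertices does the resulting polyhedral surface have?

A regular tetrahedron: V=4, E=6, F=4.
Attach a pentagonal antiprism (V=10, E=20, F=12) along a 3-gon: merge 3 vertices and 3 edges, delete both glued faces → V=11, E=23, F=14.
Attach a nonagonal bipyramid (V=11, E=27, F=18) along a 3-gon: merge 3 vertices and 3 edges, delete both glued faces → V=19, E=47, F=30.
Check: V − E + F = 19 − 47 + 30 = 2.

19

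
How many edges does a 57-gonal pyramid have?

114

A pyramid on an n-gon base has one n-gon and n triangles: V = 57 + 1 = 58, E = 2·57 = 114, F = 57 + 1 = 58.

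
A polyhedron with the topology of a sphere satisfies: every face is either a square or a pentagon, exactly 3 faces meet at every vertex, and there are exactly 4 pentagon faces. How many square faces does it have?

Let x be the number of squares; then F = 4 + x.
Edge–face incidences: 2E = 5·4 + 4·x = 20 + 4x.
Every vertex has degree 3, so 3V = 2E.
Euler: V − E + F = 2 ⇒ (2E)/3 − E + (4 + x) = 2.
Multiply by 6: 2·(2E) − 3·(2E) + 6·(4 + x) = 12, i.e. 24 + 6x − (20 + 4x) = 12.
Collecting terms: 2x + 4 = 12, so 2x = 8, so x = 4.
Then 2E = 20 + 4·4 = 36, so E = 18, V = 2E/3 = 12, F = 4 + 4 = 8.

4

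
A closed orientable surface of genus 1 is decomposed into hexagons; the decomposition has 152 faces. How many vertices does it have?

304

χ = 2 − 2·1 = 0, and every face is a hexagon so 6F = 2E.
E = 6·152/2 = 456. Then V = 0 + E − F = 0 + 456 − 152 = 304.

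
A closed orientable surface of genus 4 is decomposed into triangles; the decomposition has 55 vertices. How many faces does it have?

χ = 2 − 2·4 = -6, and every face is a triangle so 3F = 2E.
V − E + F = -6 with E = 3F/2 gives 55 − (3/2 − 1)·F = -6, so F = 122 and E = 183.

122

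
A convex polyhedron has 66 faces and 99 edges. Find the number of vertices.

Here V − E + F = 2.
V = 2 + E − F = 2 + 99 − 66 = 35.

35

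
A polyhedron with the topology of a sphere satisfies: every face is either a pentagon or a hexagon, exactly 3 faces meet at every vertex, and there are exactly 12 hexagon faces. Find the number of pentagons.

12

Let x be the number of pentagons; then F = 12 + x.
Edge–face incidences: 2E = 6·12 + 5·x = 72 + 5x.
Every vertex has degree 3, so 3V = 2E.
Euler: V − E + F = 2 ⇒ (2E)/3 − E + (12 + x) = 2.
Multiply by 6: 2·(2E) − 3·(2E) + 6·(12 + x) = 12, i.e. 72 + 6x − (72 + 5x) = 12.
Collecting terms: x = 12.
Then 2E = 72 + 5·12 = 132, so E = 66, V = 2E/3 = 44, F = 12 + 12 = 24.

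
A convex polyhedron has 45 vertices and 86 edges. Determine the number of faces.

Here V − E + F = 2.
F = 2 − V + E = 2 − 45 + 86 = 43.

43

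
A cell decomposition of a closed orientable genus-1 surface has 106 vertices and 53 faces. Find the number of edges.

For a closed orientable surface of genus 1, χ = 2 − 2·1 = 0.
E = V + F − (0) = 106 + 53 − (0) = 159.

159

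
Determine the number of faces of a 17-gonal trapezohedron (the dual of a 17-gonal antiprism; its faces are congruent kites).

34

The n-trapezohedron (dual of the n-antiprism) has V = 2·17 + 2 = 36, E = 4·17 = 68, F = 2·17 = 34.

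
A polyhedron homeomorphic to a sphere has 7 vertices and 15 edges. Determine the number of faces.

10

Here V − E + F = 2.
F = 2 − V + E = 2 − 7 + 15 = 10.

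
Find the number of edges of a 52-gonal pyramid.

A pyramid on an n-gon base has one n-gon and n triangles: V = 52 + 1 = 53, E = 2·52 = 104, F = 52 + 1 = 53.

104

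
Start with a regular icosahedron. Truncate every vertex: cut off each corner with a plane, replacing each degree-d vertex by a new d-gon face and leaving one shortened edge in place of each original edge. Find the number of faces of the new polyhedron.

32

The base solid has V = 12, E = 30, F = 20.
Truncation replaces each original edge-end by a new vertex, so V′ = 2E = 60.
Each original edge survives, and each old vertex of degree d contributes d new edges; summing degrees gives Σd = 2E, so E′ = E + 2E = 3E = 90.
Each original face survives and each original vertex becomes one new face: F′ = F + V = 32.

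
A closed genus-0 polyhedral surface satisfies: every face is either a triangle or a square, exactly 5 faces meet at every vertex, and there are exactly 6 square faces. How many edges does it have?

60

Let x be the number of triangles; then F = 6 + x.
Edge–face incidences: 2E = 4·6 + 3·x = 24 + 3x.
Every vertex has degree 5, so 5V = 2E.
Euler: V − E + F = 2 ⇒ (2E)/5 − E + (6 + x) = 2.
Multiply by 10: 2·(2E) − 5·(2E) + 10·(6 + x) = 20, i.e. 60 + 10x − 3·(24 + 3x) = 20.
Collecting terms: x − 12 = 20, so x = 32.
Then 2E = 24 + 3·32 = 120, so E = 60, V = 2E/5 = 24, F = 6 + 32 = 38.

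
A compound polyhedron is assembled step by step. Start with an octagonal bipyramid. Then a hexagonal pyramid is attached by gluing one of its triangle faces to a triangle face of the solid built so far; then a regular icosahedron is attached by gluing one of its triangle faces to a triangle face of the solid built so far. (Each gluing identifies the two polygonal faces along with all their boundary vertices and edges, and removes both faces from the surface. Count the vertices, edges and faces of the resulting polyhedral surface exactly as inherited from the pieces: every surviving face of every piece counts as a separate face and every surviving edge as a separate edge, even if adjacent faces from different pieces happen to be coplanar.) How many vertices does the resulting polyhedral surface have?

23

An octagonal bipyramid: V=10, E=24, F=16.
Attach a hexagonal pyramid (V=7, E=12, F=7) along a 3-gon: merge 3 vertices and 3 edges, delete both glued faces → V=14, E=33, F=21.
Attach a regular icosahedron (V=12, E=30, F=20) along a 3-gon: merge 3 vertices and 3 edges, delete both glued faces → V=23, E=60, F=39.
Check: V − E + F = 23 − 60 + 39 = 2.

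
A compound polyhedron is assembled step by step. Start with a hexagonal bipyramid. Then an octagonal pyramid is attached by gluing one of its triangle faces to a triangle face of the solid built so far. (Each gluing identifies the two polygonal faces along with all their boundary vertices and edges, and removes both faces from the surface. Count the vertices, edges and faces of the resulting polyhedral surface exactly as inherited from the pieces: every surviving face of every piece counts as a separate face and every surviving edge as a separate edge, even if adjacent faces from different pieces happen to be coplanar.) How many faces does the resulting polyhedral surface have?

19

A hexagonal bipyramid: V=8, E=18, F=12.
Attach an octagonal pyramid (V=9, E=16, F=9) along a 3-gon: merge 3 vertices and 3 edges, delete both glued faces → V=14, E=31, F=19.
Check: V − E + F = 14 − 31 + 19 = 2.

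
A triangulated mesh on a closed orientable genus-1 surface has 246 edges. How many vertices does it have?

82

χ = 2 − 2·1 = 0, and every face is a triangle so 3F = 2E.
F = 2E/3 = 164. Then V = 0 + E − F = 0 + 246 − 164 = 82.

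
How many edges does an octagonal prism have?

A prism on an n-gon has two n-gon bases and n rectangular sides: V = 2·8 = 16, E = 3·8 = 24, F = 8 + 2 = 10.
Check: V − E + F = 16 − 24 + 10 = 2.

24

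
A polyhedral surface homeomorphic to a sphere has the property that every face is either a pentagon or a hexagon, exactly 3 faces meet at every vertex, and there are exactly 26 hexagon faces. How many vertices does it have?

Let x be the number of pentagons; then F = 26 + x.
Edge–face incidences: 2E = 6·26 + 5·x = 156 + 5x.
Every vertex has degree 3, so 3V = 2E.
Euler: V − E + F = 2 ⇒ (2E)/3 − E + (26 + x) = 2.
Multiply by 6: 2·(2E) − 3·(2E) + 6·(26 + x) = 12, i.e. 156 + 6x − (156 + 5x) = 12.
Collecting terms: x = 12.
Then 2E = 156 + 5·12 = 216, so E = 108, V = 2E/3 = 72, F = 26 + 12 = 38.

72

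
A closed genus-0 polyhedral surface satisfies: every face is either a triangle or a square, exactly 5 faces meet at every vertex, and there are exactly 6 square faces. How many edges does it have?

60

Let x be the number of triangles; then F = 6 + x.
Edge–face incidences: 2E = 4·6 + 3·x = 24 + 3x.
Every vertex has degree 5, so 5V = 2E.
Euler: V − E + F = 2 ⇒ (2E)/5 − E + (6 + x) = 2.
Multiply by 10: 2·(2E) − 5·(2E) + 10·(6 + x) = 20, i.e. 60 + 10x − 3·(24 + 3x) = 20.
Collecting terms: x − 12 = 20, so x = 32.
Then 2E = 24 + 3·32 = 120, so E = 60, V = 2E/5 = 24, F = 6 + 32 = 38.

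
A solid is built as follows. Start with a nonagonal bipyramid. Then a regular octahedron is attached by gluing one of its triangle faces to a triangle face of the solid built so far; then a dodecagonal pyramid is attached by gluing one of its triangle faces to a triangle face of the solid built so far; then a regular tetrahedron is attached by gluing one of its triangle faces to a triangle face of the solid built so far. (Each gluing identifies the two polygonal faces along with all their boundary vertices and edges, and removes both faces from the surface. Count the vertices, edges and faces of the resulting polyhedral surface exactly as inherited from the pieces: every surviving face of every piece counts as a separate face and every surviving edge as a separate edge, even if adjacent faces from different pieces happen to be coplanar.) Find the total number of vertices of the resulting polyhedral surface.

A nonagonal bipyramid: V=11, E=27, F=18.
Attach a regular octahedron (V=6, E=12, F=8) along a 3-gon: merge 3 vertices and 3 edges, delete both glued faces → V=14, E=36, F=24.
Attach a dodecagonal pyramid (V=13, E=24, F=13) along a 3-gon: merge 3 vertices and 3 edges, delete both glued faces → V=24, E=57, F=35.
Attach a regular tetrahedron (V=4, E=6, F=4) along a 3-gon: merge 3 vertices and 3 edges, delete both glued faces → V=25, E=60, F=37.
Check: V − E + F = 25 − 60 + 37 = 2.

25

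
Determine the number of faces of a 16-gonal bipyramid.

A bipyramid over an n-gon has 2n triangular faces and n + 2 vertices: V = 16 + 2 = 18, E = 3·16 = 48, F = 2·16 = 32.
Check: V − E + F = 18 − 48 + 32 = 2.

32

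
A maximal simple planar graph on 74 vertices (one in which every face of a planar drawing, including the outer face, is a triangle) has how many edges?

In a plane triangulation 3F = 2E and V − E + F = 2, so E = 3V − 6 = 3·74 − 6 = 216.

216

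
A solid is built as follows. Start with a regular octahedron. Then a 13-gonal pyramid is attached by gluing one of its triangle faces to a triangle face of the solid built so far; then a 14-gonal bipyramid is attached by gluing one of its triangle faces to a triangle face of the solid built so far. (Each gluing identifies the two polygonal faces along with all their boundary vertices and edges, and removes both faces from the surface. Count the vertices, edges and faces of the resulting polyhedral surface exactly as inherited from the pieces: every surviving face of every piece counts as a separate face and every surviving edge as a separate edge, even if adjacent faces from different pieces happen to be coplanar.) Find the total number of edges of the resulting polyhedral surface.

74

A regular octahedron: V=6, E=12, F=8.
Attach a 13-gonal pyramid (V=14, E=26, F=14) along a 3-gon: merge 3 vertices and 3 edges, delete both glued faces → V=17, E=35, F=20.
Attach a 14-gonal bipyramid (V=16, E=42, F=28) along a 3-gon: merge 3 vertices and 3 edges, delete both glued faces → V=30, E=74, F=46.
Check: V − E + F = 30 − 74 + 46 = 2.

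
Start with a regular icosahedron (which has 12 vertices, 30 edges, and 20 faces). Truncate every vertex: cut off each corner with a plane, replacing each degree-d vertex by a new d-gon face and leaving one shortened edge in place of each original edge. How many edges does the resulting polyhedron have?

Truncation replaces each original edge-end by a new vertex, so V′ = 2E = 60.
Each original edge survives, and each old vertex of degree d contributes d new edges; summing degrees gives Σd = 2E, so E′ = E + 2E = 3E = 90.
Each original face survives and each original vertex becomes one new face: F′ = F + V = 32.

90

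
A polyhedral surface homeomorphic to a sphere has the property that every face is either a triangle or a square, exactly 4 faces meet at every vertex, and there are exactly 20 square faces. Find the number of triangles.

Let x be the number of triangles; then F = 20 + x.
Edge–face incidences: 2E = 4·20 + 3·x = 80 + 3x.
Every vertex has degree 4, so 4V = 2E.
Euler: V − E + F = 2 ⇒ (2E)/4 − E + (20 + x) = 2.
Multiply by 8: 2·(2E) − 4·(2E) + 8·(20 + x) = 16, i.e. 160 + 8x − 2·(80 + 3x) = 16.
Collecting terms: 2x = 16, so x = 8.
Then 2E = 80 + 3·8 = 104, so E = 52, V = 2E/4 = 26, F = 20 + 8 = 28.

8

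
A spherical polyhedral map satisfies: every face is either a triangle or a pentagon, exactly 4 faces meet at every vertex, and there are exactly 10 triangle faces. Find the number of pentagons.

2

Let x be the number of pentagons; then F = 10 + x.
Edge–face incidences: 2E = 3·10 + 5·x = 30 + 5x.
Every vertex has degree 4, so 4V = 2E.
Euler: V − E + F = 2 ⇒ (2E)/4 − E + (10 + x) = 2.
Multiply by 8: 2·(2E) − 4·(2E) + 8·(10 + x) = 16, i.e. 80 + 8x − 2·(30 + 5x) = 16.
Collecting terms: −2x + 20 = 16, so −2x = −4, so x = 2.
Then 2E = 30 + 5·2 = 40, so E = 20, V = 2E/4 = 10, F = 10 + 2 = 12.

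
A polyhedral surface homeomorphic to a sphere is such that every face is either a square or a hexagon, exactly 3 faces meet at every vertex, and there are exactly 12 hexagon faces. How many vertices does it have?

Let x be the number of squares; then F = 12 + x.
Edge–face incidences: 2E = 6·12 + 4·x = 72 + 4x.
Every vertex has degree 3, so 3V = 2E.
Euler: V − E + F = 2 ⇒ (2E)/3 − E + (12 + x) = 2.
Multiply by 6: 2·(2E) − 3·(2E) + 6·(12 + x) = 12, i.e. 72 + 6x − (72 + 4x) = 12.
Collecting terms: 2x = 12, so x = 6.
Then 2E = 72 + 4·6 = 96, so E = 48, V = 2E/3 = 32, F = 12 + 6 = 18.

32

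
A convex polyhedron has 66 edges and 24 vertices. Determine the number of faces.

44

Here V − E + F = 2.
F = 2 − V + E = 2 − 24 + 66 = 44.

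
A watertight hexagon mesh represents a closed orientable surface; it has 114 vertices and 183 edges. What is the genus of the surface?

5

Every face is a hexagon and each edge borders two faces, so 6F = 2·183, giving F = 61.
χ = V − E + F = 114 − 183 + 61 = -8.
For a closed orientable surface χ = 2 − 2g, so g = (2 − (-8))/2 = 5.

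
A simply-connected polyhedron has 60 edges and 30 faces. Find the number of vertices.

Here V − E + F = 2.
V = 2 + E − F = 2 + 60 − 30 = 32.

32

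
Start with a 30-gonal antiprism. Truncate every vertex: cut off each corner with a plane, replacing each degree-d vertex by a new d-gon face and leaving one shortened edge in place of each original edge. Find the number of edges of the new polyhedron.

360

The base solid has V = 60, E = 120, F = 62.
Truncation replaces each original edge-end by a new vertex, so V′ = 2E = 240.
Each original edge survives, and each old vertex of degree d contributes d new edges; summing degrees gives Σd = 2E, so E′ = E + 2E = 3E = 360.
Each original face survives and each original vertex becomes one new face: F′ = F + V = 122.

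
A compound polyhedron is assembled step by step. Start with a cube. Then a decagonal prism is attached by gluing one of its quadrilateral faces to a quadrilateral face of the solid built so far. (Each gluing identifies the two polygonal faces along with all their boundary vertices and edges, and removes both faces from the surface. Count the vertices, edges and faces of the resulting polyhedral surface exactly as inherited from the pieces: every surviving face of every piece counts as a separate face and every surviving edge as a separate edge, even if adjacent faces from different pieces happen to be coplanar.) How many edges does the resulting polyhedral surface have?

A cube: V=8, E=12, F=6.
Attach a decagonal prism (V=20, E=30, F=12) along a 4-gon: merge 4 vertices and 4 edges, delete both glued faces → V=24, E=38, F=16.
Check: V − E + F = 24 − 38 + 16 = 2.

38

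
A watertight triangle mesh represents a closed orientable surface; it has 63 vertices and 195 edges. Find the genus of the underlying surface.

2

Every face is a triangle and each edge borders two faces, so 3F = 2·195, giving F = 130.
χ = V − E + F = 63 − 195 + 130 = -2.
For a closed orientable surface χ = 2 − 2g, so g = (2 − (-2))/2 = 2.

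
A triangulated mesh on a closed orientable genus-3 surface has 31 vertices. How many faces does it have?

χ = 2 − 2·3 = -4, and every face is a triangle so 3F = 2E.
V − E + F = -4 with E = 3F/2 gives 31 − (3/2 − 1)·F = -4, so F = 70 and E = 105.

70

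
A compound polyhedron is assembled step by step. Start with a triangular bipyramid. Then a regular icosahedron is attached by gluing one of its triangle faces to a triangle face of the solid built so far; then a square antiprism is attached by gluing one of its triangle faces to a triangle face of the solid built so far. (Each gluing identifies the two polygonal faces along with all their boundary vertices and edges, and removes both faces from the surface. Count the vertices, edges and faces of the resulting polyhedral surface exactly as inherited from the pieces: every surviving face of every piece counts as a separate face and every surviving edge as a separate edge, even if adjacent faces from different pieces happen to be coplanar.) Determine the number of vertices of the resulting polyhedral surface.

19

A triangular bipyramid: V=5, E=9, F=6.
Attach a regular icosahedron (V=12, E=30, F=20) along a 3-gon: merge 3 vertices and 3 edges, delete both glued faces → V=14, E=36, F=24.
Attach a square antiprism (V=8, E=16, F=10) along a 3-gon: merge 3 vertices and 3 edges, delete both glued faces → V=19, E=49, F=32.
Check: V − E + F = 19 − 49 + 32 = 2.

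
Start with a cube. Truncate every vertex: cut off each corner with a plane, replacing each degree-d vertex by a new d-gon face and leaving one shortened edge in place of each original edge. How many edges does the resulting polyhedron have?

The base solid has V = 8, E = 12, F = 6.
Truncation replaces each original edge-end by a new vertex, so V′ = 2E = 24.
Each original edge survives, and each old vertex of degree d contributes d new edges; summing degrees gives Σd = 2E, so E′ = E + 2E = 3E = 36.
Each original face survives and each original vertex becomes one new face: F′ = F + V = 14.

36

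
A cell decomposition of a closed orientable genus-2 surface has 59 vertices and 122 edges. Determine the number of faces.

For a closed orientable surface of genus 2, χ = 2 − 2·2 = -2.
F = -2 − V + E = -2 − 59 + 122 = 61.

61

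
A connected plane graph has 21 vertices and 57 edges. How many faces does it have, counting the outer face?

38

Euler's formula for a connected plane graph: V − E + F = 2, so F = 2 − 21 + 57 = 38.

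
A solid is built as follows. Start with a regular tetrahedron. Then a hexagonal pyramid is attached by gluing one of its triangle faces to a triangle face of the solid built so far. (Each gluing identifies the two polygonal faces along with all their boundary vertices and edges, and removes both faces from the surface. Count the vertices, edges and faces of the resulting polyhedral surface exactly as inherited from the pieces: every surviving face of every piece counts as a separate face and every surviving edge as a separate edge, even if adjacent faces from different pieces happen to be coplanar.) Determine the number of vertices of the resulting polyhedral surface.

A regular tetrahedron: V=4, E=6, F=4.
Attach a hexagonal pyramid (V=7, E=12, F=7) along a 3-gon: merge 3 vertices and 3 edges, delete both glued faces → V=8, E=15, F=9.
Check: V − E + F = 8 − 15 + 9 = 2.

8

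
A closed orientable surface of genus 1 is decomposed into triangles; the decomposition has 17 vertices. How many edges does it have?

51

χ = 2 − 2·1 = 0, and every face is a triangle so 3F = 2E.
V − E + F = 0 with E = 3F/2 gives 17 − (3/2 − 1)·F = 0, so F = 34 and E = 51.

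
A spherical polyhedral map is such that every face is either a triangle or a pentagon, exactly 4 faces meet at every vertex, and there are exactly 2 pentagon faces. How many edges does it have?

Let x be the number of triangles; then F = 2 + x.
Edge–face incidences: 2E = 5·2 + 3·x = 10 + 3x.
Every vertex has degree 4, so 4V = 2E.
Euler: V − E + F = 2 ⇒ (2E)/4 − E + (2 + x) = 2.
Multiply by 8: 2·(2E) − 4·(2E) + 8·(2 + x) = 16, i.e. 16 + 8x − 2·(10 + 3x) = 16.
Collecting terms: 2x − 4 = 16, so 2x = 20, so x = 10.
Then 2E = 10 + 3·10 = 40, so E = 20, V = 2E/4 = 10, F = 2 + 10 = 12.

20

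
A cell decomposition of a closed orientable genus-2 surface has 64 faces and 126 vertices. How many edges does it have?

192

For a closed orientable surface of genus 2, χ = 2 − 2·2 = -2.
E = V + F − (-2) = 126 + 64 − (-2) = 192.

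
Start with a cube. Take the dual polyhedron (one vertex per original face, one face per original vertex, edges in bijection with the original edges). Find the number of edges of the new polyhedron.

12

The base solid has V = 8, E = 12, F = 6.
The dual swaps V and F and preserves E: V′ = F = 6, E′ = E = 12, F′ = V = 8.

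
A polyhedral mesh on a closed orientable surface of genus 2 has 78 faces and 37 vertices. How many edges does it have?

117

For a closed orientable surface of genus 2, χ = 2 − 2·2 = -2.
E = V + F − (-2) = 37 + 78 − (-2) = 117.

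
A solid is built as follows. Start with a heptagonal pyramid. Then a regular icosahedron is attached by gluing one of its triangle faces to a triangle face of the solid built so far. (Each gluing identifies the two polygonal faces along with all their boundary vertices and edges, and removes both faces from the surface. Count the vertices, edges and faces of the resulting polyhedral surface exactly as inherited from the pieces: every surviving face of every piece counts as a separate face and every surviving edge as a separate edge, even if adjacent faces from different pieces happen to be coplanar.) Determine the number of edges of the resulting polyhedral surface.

A heptagonal pyramid: V=8, E=14, F=8.
Attach a regular icosahedron (V=12, E=30, F=20) along a 3-gon: merge 3 vertices and 3 edges, delete both glued faces → V=17, E=41, F=26.
Check: V − E + F = 17 − 41 + 26 = 2.

41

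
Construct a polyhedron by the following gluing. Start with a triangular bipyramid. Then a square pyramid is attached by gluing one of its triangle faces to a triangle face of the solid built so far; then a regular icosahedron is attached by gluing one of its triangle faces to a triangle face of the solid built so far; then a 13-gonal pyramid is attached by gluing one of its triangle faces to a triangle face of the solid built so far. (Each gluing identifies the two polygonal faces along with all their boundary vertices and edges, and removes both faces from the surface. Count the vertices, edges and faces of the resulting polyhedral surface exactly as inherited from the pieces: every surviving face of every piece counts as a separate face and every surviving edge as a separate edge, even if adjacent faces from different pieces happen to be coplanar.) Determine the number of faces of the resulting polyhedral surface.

A triangular bipyramid: V=5, E=9, F=6.
Attach a square pyramid (V=5, E=8, F=5) along a 3-gon: merge 3 vertices and 3 edges, delete both glued faces → V=7, E=14, F=9.
Attach a regular icosahedron (V=12, E=30, F=20) along a 3-gon: merge 3 vertices and 3 edges, delete both glued faces → V=16, E=41, F=27.
Attach a 13-gonal pyramid (V=14, E=26, F=14) along a 3-gon: merge 3 vertices and 3 edges, delete both glued faces → V=27, E=64, F=39.
Check: V − E + F = 27 − 64 + 39 = 2.

39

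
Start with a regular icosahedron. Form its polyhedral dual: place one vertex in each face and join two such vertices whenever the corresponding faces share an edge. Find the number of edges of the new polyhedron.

30

The base solid has V = 12, E = 30, F = 20.
The dual swaps V and F and preserves E: V′ = F = 20, E′ = E = 30, F′ = V = 12.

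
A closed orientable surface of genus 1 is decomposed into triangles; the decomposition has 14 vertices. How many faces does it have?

χ = 2 − 2·1 = 0, and every face is a triangle so 3F = 2E.
V − E + F = 0 with E = 3F/2 gives 14 − (3/2 − 1)·F = 0, so F = 28 and E = 42.

28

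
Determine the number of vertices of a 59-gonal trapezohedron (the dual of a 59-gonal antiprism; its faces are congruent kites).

120

The n-trapezohedron (dual of the n-antiprism) has V = 2·59 + 2 = 120, E = 4·59 = 236, F = 2·59 = 118.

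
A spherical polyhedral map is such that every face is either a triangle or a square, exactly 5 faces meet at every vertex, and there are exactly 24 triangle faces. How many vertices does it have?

Let x be the number of squares; then F = 24 + x.
Edge–face incidences: 2E = 3·24 + 4·x = 72 + 4x.
Every vertex has degree 5, so 5V = 2E.
Euler: V − E + F = 2 ⇒ (2E)/5 − E + (24 + x) = 2.
Multiply by 10: 2·(2E) − 5·(2E) + 10·(24 + x) = 20, i.e. 240 + 10x − 3·(72 + 4x) = 20.
Collecting terms: −2x + 24 = 20, so −2x = −4, so x = 2.
Then 2E = 72 + 4·2 = 80, so E = 40, V = 2E/5 = 16, F = 24 + 2 = 26.

16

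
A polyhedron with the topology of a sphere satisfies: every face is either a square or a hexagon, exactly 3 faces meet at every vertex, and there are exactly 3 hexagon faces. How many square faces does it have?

Let x be the number of squares; then F = 3 + x.
Edge–face incidences: 2E = 6·3 + 4·x = 18 + 4x.
Every vertex has degree 3, so 3V = 2E.
Euler: V − E + F = 2 ⇒ (2E)/3 − E + (3 + x) = 2.
Multiply by 6: 2·(2E) − 3·(2E) + 6·(3 + x) = 12, i.e. 18 + 6x − (18 + 4x) = 12.
Collecting terms: 2x = 12, so x = 6.
Then 2E = 18 + 4·6 = 42, so E = 21, V = 2E/3 = 14, F = 3 + 6 = 9.

6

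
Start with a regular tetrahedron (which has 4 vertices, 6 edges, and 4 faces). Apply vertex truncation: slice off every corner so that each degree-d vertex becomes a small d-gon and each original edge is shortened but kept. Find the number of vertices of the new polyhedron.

12

Truncation replaces each original edge-end by a new vertex, so V′ = 2E = 12.
Each original edge survives, and each old vertex of degree d contributes d new edges; summing degrees gives Σd = 2E, so E′ = E + 2E = 3E = 18.
Each original face survives and each original vertex becomes one new face: F′ = F + V = 8.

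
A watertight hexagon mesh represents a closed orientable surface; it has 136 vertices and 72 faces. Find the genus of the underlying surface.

5

Every face is a hexagon, so 2E = 6·72 = 432, giving E = 216.
χ = V − E + F = 136 − 216 + 72 = -8.
For a closed orientable surface χ = 2 − 2g, so g = (2 − (-8))/2 = 5.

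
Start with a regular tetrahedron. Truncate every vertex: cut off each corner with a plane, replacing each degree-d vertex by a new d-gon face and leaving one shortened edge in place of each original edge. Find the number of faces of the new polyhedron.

8

The base solid has V = 4, E = 6, F = 4.
Truncation replaces each original edge-end by a new vertex, so V′ = 2E = 12.
Each original edge survives, and each old vertex of degree d contributes d new edges; summing degrees gives Σd = 2E, so E′ = E + 2E = 3E = 18.
Each original face survives and each original vertex becomes one new face: F′ = F + V = 8.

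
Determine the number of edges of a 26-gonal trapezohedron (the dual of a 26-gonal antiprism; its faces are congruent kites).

The n-trapezohedron (dual of the n-antiprism) has V = 2·26 + 2 = 54, E = 4·26 = 104, F = 2·26 = 52.

104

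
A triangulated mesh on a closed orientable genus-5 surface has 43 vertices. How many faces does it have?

χ = 2 − 2·5 = -8, and every face is a triangle so 3F = 2E.
V − E + F = -8 with E = 3F/2 gives 43 − (3/2 − 1)·F = -8, so F = 102 and E = 153.

102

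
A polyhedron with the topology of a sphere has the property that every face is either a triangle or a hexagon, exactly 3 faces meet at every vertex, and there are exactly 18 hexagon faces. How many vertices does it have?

Let x be the number of triangles; then F = 18 + x.
Edge–face incidences: 2E = 6·18 + 3·x = 108 + 3x.
Every vertex has degree 3, so 3V = 2E.
Euler: V − E + F = 2 ⇒ (2E)/3 − E + (18 + x) = 2.
Multiply by 6: 2·(2E) − 3·(2E) + 6·(18 + x) = 12, i.e. 108 + 6x − (108 + 3x) = 12.
Collecting terms: 3x = 12, so x = 4.
Then 2E = 108 + 3·4 = 120, so E = 60, V = 2E/3 = 40, F = 18 + 4 = 22.

40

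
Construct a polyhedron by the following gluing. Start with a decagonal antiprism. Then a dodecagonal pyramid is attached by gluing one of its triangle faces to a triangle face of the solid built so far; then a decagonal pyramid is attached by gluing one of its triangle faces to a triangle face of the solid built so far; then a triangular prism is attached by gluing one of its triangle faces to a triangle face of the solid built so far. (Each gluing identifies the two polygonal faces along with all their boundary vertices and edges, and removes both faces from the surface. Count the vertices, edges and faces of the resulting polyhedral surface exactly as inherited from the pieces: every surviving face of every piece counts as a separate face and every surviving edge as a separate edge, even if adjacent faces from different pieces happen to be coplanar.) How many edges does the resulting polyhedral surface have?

A decagonal antiprism: V=20, E=40, F=22.
Attach a dodecagonal pyramid (V=13, E=24, F=13) along a 3-gon: merge 3 vertices and 3 edges, delete both glued faces → V=30, E=61, F=33.
Attach a decagonal pyramid (V=11, E=20, F=11) along a 3-gon: merge 3 vertices and 3 edges, delete both glued faces → V=38, E=78, F=42.
Attach a triangular prism (V=6, E=9, F=5) along a 3-gon: merge 3 vertices and 3 edges, delete both glued faces → V=41, E=84, F=45.
Check: V − E + F = 41 − 84 + 45 = 2.

84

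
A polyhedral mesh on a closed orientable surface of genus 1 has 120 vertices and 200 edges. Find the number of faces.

For a closed orientable surface of genus 1, χ = 2 − 2·1 = 0.
F = 0 − V + E = 0 − 120 + 200 = 80.

80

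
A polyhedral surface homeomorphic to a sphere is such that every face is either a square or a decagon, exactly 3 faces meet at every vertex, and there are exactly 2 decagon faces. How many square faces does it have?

10

Let x be the number of squares; then F = 2 + x.
Edge–face incidences: 2E = 10·2 + 4·x = 20 + 4x.
Every vertex has degree 3, so 3V = 2E.
Euler: V − E + F = 2 ⇒ (2E)/3 − E + (2 + x) = 2.
Multiply by 6: 2·(2E) − 3·(2E) + 6·(2 + x) = 12, i.e. 12 + 6x − (20 + 4x) = 12.
Collecting terms: 2x − 8 = 12, so 2x = 20, so x = 10.
Then 2E = 20 + 4·10 = 60, so E = 30, V = 2E/3 = 20, F = 2 + 10 = 12.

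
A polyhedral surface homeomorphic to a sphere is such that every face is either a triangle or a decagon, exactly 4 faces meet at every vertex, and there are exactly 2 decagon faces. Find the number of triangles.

20

Let x be the number of triangles; then F = 2 + x.
Edge–face incidences: 2E = 10·2 + 3·x = 20 + 3x.
Every vertex has degree 4, so 4V = 2E.
Euler: V − E + F = 2 ⇒ (2E)/4 − E + (2 + x) = 2.
Multiply by 8: 2·(2E) − 4·(2E) + 8·(2 + x) = 16, i.e. 16 + 8x − 2·(20 + 3x) = 16.
Collecting terms: 2x − 24 = 16, so 2x = 40, so x = 20.
Then 2E = 20 + 3·20 = 80, so E = 40, V = 2E/4 = 20, F = 2 + 20 = 22.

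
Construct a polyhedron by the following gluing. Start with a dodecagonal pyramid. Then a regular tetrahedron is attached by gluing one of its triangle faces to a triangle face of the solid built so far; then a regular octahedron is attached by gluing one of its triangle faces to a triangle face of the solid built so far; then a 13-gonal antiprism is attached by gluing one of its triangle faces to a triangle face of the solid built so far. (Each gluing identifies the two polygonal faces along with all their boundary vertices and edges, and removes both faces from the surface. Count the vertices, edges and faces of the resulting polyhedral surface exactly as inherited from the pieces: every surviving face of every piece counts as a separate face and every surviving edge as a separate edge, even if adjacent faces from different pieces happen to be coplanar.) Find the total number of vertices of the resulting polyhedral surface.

40

A dodecagonal pyramid: V=13, E=24, F=13.
Attach a regular tetrahedron (V=4, E=6, F=4) along a 3-gon: merge 3 vertices and 3 edges, delete both glued faces → V=14, E=27, F=15.
Attach a regular octahedron (V=6, E=12, F=8) along a 3-gon: merge 3 vertices and 3 edges, delete both glued faces → V=17, E=36, F=21.
Attach a 13-gonal antiprism (V=26, E=52, F=28) along a 3-gon: merge 3 vertices and 3 edges, delete both glued faces → V=40, E=85, F=47.
Check: V − E + F = 40 − 85 + 47 = 2.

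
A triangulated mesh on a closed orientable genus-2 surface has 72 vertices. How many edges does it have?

222

χ = 2 − 2·2 = -2, and every face is a triangle so 3F = 2E.
V − E + F = -2 with E = 3F/2 gives 72 − (3/2 − 1)·F = -2, so F = 148 and E = 222.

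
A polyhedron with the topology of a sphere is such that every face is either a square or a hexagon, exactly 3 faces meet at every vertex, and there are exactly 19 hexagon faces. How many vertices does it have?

Let x be the number of squares; then F = 19 + x.
Edge–face incidences: 2E = 6·19 + 4·x = 114 + 4x.
Every vertex has degree 3, so 3V = 2E.
Euler: V − E + F = 2 ⇒ (2E)/3 − E + (19 + x) = 2.
Multiply by 6: 2·(2E) − 3·(2E) + 6·(19 + x) = 12, i.e. 114 + 6x − (114 + 4x) = 12.
Collecting terms: 2x = 12, so x = 6.
Then 2E = 114 + 4·6 = 138, so E = 69, V = 2E/3 = 46, F = 19 + 6 = 25.

46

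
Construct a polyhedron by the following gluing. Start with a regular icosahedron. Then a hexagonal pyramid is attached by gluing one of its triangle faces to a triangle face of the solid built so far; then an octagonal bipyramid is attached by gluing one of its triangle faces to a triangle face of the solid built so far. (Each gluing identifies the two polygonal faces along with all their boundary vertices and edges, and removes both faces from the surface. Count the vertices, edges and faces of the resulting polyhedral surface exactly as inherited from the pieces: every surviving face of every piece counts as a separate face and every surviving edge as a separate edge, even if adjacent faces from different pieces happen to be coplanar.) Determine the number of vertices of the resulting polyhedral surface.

A regular icosahedron: V=12, E=30, F=20.
Attach a hexagonal pyramid (V=7, E=12, F=7) along a 3-gon: merge 3 vertices and 3 edges, delete both glued faces → V=16, E=39, F=25.
Attach an octagonal bipyramid (V=10, E=24, F=16) along a 3-gon: merge 3 vertices and 3 edges, delete both glued faces → V=23, E=60, F=39.
Check: V − E + F = 23 − 60 + 39 = 2.

23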